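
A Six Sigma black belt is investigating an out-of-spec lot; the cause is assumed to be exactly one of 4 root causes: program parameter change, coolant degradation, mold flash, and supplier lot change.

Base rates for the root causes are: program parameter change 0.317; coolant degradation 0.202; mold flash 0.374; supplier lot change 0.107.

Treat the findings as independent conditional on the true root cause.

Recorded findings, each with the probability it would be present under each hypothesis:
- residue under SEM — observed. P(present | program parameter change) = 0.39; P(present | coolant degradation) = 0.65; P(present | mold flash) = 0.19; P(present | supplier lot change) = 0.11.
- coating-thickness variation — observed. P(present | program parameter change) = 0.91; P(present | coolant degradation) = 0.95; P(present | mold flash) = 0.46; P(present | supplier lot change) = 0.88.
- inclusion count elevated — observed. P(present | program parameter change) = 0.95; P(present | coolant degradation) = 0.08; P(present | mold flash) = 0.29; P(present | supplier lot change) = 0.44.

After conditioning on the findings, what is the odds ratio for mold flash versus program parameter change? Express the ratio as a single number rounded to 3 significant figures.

Unnormalized posterior weight (prior times the finding likelihoods) for each of the two hypotheses:
  mold flash: 0.374 × 0.19 × 0.46 × 0.29 = 0.0094794
  program parameter change: 0.317 × 0.39 × 0.91 × 0.95 = 0.10688
Odds(mold flash : program parameter change) = 0.0094794 / 0.10688 ≈ 0.0887.

0.0887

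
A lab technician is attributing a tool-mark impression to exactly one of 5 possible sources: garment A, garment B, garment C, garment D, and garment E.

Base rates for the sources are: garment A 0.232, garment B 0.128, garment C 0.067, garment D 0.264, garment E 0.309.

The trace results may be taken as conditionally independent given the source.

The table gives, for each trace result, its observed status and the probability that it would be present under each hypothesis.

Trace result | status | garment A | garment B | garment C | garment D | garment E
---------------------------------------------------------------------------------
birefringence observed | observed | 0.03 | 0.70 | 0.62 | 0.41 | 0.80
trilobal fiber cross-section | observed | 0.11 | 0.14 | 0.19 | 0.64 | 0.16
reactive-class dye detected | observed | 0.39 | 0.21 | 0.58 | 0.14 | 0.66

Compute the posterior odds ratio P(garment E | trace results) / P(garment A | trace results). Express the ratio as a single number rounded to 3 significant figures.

87.4

Posterior odds equal prior odds times the likelihood ratio; only the two competing hypotheses matter.
  garment E: 0.309 × 0.80 × 0.16 × 0.66 = 0.026104
  garment A: 0.232 × 0.03 × 0.11 × 0.39 = 0.00029858
Posterior odds = 0.026104 / 0.00029858 ≈ 87.4.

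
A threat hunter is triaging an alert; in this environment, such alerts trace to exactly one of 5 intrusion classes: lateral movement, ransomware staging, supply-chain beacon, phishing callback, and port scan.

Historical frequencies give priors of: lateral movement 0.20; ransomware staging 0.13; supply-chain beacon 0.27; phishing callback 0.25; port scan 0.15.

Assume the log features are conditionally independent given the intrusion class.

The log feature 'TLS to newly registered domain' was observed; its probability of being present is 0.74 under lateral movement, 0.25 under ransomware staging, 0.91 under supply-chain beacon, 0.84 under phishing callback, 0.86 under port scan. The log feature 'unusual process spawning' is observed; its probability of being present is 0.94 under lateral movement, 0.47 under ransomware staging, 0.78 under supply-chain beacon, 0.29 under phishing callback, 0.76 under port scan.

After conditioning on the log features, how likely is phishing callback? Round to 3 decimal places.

For each hypothesis, the unnormalized posterior weight is prior × product of the log feature likelihoods:
  lateral movement: 0.20 × 0.74 × 0.94 = 0.13912
  ransomware staging: 0.13 × 0.25 × 0.47 = 0.015275
  supply-chain beacon: 0.27 × 0.91 × 0.78 = 0.19165
  phishing callback: 0.25 × 0.84 × 0.29 = 0.0609
  port scan: 0.15 × 0.86 × 0.76 = 0.09804
The unnormalized weights sum to 0.50498.
P(phishing callback | evidence) = 0.0609 / 0.50498 ≈ 0.121.

0.121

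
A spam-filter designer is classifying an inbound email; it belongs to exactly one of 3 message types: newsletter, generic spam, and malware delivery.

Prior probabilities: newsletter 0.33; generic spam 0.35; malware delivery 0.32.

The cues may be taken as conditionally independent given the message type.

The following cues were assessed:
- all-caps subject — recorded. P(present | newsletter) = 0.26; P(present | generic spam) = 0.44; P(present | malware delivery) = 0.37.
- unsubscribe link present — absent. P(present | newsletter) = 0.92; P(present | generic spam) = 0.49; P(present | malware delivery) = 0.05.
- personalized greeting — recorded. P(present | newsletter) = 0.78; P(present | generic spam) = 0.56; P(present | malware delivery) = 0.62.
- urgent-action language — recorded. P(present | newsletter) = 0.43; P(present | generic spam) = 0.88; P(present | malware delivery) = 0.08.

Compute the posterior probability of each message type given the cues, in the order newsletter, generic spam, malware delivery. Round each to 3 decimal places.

0.049, 0.831, 0.120

By Bayes' rule with conditional independence, the unnormalized weight for each hypothesis is prior × ∏ likelihoods (using 1 − P(present | H) for each absent cue):
  newsletter: 0.33 × 0.26 × (1 − 0.92) × 0.78 × 0.43 = 0.0023022
  generic spam: 0.35 × 0.44 × (1 − 0.49) × 0.56 × 0.88 = 0.038705
  malware delivery: 0.32 × 0.37 × (1 − 0.05) × 0.62 × 0.08 = 0.005579
Marginal likelihood of the evidence = 0.046586.
P(newsletter | evidence) = 0.0023022 / 0.046586 ≈ 0.049
P(generic spam | evidence) = 0.038705 / 0.046586 ≈ 0.831
P(malware delivery | evidence) = 0.005579 / 0.046586 ≈ 0.120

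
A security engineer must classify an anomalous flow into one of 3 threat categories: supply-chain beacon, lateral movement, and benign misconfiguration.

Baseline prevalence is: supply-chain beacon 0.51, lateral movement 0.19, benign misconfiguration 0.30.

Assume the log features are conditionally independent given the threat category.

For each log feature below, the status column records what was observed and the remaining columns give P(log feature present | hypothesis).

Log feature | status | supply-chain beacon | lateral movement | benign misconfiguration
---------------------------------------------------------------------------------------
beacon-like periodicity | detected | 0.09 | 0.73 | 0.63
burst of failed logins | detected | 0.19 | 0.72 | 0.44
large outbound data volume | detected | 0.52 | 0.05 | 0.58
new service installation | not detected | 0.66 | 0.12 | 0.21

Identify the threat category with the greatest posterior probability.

For each hypothesis, the unnormalized posterior weight is prior × product of the log feature likelihoods (using 1 − P(present | H) for each absent log feature):
  supply-chain beacon: 0.51 × 0.09 × 0.19 × 0.52 × (1 − 0.66) = 0.0015419
  lateral movement: 0.19 × 0.73 × 0.72 × 0.05 × (1 − 0.12) = 0.004394
  benign misconfiguration: 0.30 × 0.63 × 0.44 × 0.58 × (1 − 0.21) = 0.038104
Normalizing constant Z = 0.0015419 + 0.004394 + 0.038104 = 0.04404.
P(supply-chain beacon | evidence) ≈ 0.0015419 / 0.04404 ≈ 0.035
P(lateral movement | evidence) ≈ 0.004394 / 0.04404 ≈ 0.100
P(benign misconfiguration | evidence) ≈ 0.038104 / 0.04404 ≈ 0.865
The largest is 0.865, so benign misconfiguration is most probable.

benign misconfiguration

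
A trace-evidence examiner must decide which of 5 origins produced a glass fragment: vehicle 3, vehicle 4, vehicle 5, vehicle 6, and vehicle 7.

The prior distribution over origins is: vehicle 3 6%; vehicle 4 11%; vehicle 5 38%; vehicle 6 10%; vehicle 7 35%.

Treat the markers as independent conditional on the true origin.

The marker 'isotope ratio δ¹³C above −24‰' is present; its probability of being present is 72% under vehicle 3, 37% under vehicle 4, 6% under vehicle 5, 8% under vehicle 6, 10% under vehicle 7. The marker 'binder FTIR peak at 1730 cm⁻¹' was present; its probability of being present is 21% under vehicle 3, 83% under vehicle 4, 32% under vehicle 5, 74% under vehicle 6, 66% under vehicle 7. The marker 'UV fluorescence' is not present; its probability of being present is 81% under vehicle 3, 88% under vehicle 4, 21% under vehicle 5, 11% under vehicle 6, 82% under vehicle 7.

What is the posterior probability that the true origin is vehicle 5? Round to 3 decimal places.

0.275

For each hypothesis, the unnormalized posterior weight is prior × product of the marker likelihoods (using 1 − P(present | H) for each absent marker):
  vehicle 3: 0.06 × 0.72 × 0.21 × (1 − 0.81) = 0.0017237
  vehicle 4: 0.11 × 0.37 × 0.83 × (1 − 0.88) = 0.0040537
  vehicle 5: 0.38 × 0.06 × 0.32 × (1 − 0.21) = 0.0057638
  vehicle 6: 0.10 × 0.08 × 0.74 × (1 − 0.11) = 0.0052688
  vehicle 7: 0.35 × 0.10 × 0.66 × (1 − 0.82) = 0.004158
Marginal likelihood of the evidence = 0.020968.
P(vehicle 5 | evidence) = 0.0057638 / 0.020968 ≈ 0.275.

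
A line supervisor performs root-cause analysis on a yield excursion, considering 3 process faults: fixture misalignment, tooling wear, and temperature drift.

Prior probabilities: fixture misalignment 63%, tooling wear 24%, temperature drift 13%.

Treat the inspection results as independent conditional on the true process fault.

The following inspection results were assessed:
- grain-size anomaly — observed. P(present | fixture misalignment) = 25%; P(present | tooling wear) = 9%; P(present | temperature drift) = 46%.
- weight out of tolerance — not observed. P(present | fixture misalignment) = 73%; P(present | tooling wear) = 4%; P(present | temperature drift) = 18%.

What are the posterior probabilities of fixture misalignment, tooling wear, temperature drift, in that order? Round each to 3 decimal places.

By Bayes' rule with conditional independence, the unnormalized weight for each hypothesis is prior × ∏ likelihoods (using 1 − P(present | H) for each absent inspection result):
  fixture misalignment: 0.63 × 0.25 × (1 − 0.73) = 0.042525
  tooling wear: 0.24 × 0.09 × (1 − 0.04) = 0.020736
  temperature drift: 0.13 × 0.46 × (1 − 0.18) = 0.049036
Normalizing constant Z = 0.042525 + 0.020736 + 0.049036 = 0.1123.
P(fixture misalignment | evidence) = 0.042525 / 0.1123 ≈ 0.379
P(tooling wear | evidence) = 0.020736 / 0.1123 ≈ 0.185
P(temperature drift | evidence) = 0.049036 / 0.1123 ≈ 0.437

0.379, 0.185, 0.437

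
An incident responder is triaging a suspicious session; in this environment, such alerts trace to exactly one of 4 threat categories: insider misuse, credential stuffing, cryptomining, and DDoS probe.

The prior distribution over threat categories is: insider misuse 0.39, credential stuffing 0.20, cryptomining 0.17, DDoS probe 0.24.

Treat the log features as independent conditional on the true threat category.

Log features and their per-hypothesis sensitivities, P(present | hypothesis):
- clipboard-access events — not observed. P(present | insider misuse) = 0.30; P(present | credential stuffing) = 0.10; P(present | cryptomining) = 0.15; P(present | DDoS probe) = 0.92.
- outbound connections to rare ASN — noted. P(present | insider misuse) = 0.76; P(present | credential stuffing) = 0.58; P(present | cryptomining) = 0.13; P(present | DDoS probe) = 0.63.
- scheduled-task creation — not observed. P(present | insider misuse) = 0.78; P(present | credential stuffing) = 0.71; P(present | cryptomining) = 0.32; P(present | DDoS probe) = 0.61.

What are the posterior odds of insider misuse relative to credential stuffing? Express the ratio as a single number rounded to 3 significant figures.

Unnormalized posterior weight (prior times the log feature likelihoods) for each of the two hypotheses (using 1 − P(present | H) for each absent log feature):
  insider misuse: 0.39 × (1 − 0.30) × 0.76 × (1 − 0.78) = 0.045646
  credential stuffing: 0.20 × (1 − 0.10) × 0.58 × (1 − 0.71) = 0.030276
Posterior odds = 0.045646 / 0.030276 ≈ 1.51.

1.51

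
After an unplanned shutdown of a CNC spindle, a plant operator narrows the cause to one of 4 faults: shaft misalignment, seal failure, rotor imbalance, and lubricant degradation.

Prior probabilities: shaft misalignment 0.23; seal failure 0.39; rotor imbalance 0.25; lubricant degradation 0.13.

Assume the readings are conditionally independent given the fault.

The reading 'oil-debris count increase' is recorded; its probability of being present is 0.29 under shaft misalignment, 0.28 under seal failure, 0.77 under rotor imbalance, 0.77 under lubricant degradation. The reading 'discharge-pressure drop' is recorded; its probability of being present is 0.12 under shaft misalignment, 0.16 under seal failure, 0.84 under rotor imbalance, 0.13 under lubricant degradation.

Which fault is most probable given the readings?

rotor imbalance

Multiply each prior by the joint likelihood of the reading pattern:
  shaft misalignment: 0.23 × 0.29 × 0.12 = 0.008004
  seal failure: 0.39 × 0.28 × 0.16 = 0.017472
  rotor imbalance: 0.25 × 0.77 × 0.84 = 0.1617
  lubricant degradation: 0.13 × 0.77 × 0.13 = 0.013013
Normalizing constant Z = 0.008004 + 0.017472 + 0.1617 + 0.013013 = 0.20019.
P(shaft misalignment | evidence) ≈ 0.008004 / 0.20019 ≈ 0.040
P(seal failure | evidence) ≈ 0.017472 / 0.20019 ≈ 0.087
P(rotor imbalance | evidence) ≈ 0.1617 / 0.20019 ≈ 0.808
P(lubricant degradation | evidence) ≈ 0.013013 / 0.20019 ≈ 0.065
The largest is 0.808, so rotor imbalance is most probable.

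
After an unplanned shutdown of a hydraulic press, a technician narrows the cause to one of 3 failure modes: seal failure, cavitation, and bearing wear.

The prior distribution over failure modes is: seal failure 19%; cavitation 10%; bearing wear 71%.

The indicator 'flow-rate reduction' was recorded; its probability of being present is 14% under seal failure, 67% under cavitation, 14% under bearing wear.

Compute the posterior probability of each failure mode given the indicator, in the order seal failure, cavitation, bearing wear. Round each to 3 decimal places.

By Bayes' rule, the unnormalized weight for each hypothesis is prior × likelihood:
  seal failure: 0.19 × 0.14 = 0.0266
  cavitation: 0.10 × 0.67 = 0.067
  bearing wear: 0.71 × 0.14 = 0.0994
The unnormalized weights sum to 0.193.
P(seal failure | evidence) = 0.0266 / 0.193 ≈ 0.138
P(cavitation | evidence) = 0.067 / 0.193 ≈ 0.347
P(bearing wear | evidence) = 0.0994 / 0.193 ≈ 0.515

0.138, 0.347, 0.515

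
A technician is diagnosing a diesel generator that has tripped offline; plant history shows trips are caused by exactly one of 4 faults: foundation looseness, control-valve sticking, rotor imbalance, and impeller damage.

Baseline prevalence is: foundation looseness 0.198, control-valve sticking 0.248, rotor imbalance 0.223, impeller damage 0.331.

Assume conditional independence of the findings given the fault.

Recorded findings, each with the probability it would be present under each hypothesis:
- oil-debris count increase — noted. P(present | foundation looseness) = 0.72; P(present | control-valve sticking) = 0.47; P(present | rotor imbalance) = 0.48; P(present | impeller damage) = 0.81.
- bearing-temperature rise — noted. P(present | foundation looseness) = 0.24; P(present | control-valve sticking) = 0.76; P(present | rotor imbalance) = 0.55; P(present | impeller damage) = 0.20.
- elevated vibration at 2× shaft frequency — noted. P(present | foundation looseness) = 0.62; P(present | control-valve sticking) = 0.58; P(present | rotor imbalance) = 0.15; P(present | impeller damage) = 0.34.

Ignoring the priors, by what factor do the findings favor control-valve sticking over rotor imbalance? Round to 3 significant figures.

5.23

The Bayes factor is the ratio of the joint likelihoods of the evidence pattern under the two hypotheses.
  control-valve sticking: 0.47 × 0.76 × 0.58 = 0.20718
  rotor imbalance: 0.48 × 0.55 × 0.15 = 0.0396
Bayes factor = 0.20718 / 0.0396 ≈ 5.23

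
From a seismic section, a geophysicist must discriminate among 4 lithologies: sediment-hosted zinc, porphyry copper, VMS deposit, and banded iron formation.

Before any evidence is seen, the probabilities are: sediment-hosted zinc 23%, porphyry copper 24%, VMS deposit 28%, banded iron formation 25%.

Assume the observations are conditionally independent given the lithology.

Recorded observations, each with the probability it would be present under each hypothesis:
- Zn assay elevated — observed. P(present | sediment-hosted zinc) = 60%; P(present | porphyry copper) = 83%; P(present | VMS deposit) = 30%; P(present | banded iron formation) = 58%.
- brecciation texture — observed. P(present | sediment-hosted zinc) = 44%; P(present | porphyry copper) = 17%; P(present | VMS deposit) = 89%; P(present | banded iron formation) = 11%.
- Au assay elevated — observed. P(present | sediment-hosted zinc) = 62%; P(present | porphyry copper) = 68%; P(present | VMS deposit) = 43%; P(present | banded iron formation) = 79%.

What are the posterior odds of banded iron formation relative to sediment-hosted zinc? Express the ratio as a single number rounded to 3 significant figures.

Unnormalized posterior weight (prior times the observation likelihoods) for each of the two hypotheses:
  banded iron formation: 0.25 × 0.58 × 0.11 × 0.79 = 0.0126
  sediment-hosted zinc: 0.23 × 0.60 × 0.44 × 0.62 = 0.037646
Posterior odds = 0.0126 / 0.037646 ≈ 0.335.

0.335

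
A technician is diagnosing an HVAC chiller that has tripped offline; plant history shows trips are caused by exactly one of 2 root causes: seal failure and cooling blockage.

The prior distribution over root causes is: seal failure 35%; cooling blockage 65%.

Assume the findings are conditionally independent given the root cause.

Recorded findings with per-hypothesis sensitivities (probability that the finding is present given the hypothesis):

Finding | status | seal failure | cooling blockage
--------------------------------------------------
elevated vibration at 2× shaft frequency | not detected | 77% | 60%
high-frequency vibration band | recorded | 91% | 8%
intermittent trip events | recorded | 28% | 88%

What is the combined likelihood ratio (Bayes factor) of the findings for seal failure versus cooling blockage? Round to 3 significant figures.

2.08

Take the product of per-finding likelihoods under each hypothesis (using 1 − P(present | H) for each absent finding), then divide.
  seal failure: (1 − 0.77) × 0.91 × 0.28 = 0.058604
  cooling blockage: (1 − 0.60) × 0.08 × 0.88 = 0.02816
Bayes factor = 0.058604 / 0.02816 ≈ 2.08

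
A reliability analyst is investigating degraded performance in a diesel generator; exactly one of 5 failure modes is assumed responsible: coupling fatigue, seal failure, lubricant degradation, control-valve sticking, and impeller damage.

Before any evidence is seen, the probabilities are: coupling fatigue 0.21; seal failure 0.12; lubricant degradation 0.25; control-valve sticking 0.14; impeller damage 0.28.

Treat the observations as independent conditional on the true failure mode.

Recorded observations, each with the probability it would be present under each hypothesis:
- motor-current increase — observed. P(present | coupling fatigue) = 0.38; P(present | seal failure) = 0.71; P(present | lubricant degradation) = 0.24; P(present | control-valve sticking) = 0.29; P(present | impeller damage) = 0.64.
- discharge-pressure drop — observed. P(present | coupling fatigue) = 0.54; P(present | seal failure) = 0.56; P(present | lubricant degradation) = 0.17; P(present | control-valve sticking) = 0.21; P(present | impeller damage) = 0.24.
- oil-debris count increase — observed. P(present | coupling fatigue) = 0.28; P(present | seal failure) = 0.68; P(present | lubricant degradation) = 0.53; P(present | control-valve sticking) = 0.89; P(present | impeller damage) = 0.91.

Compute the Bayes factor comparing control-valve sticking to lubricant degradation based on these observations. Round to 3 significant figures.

2.51

Joint likelihood of the evidence pattern under each hypothesis:
  control-valve sticking: 0.29 × 0.21 × 0.89 = 0.054201
  lubricant degradation: 0.24 × 0.17 × 0.53 = 0.021624
Bayes factor = 0.054201 / 0.021624 ≈ 2.51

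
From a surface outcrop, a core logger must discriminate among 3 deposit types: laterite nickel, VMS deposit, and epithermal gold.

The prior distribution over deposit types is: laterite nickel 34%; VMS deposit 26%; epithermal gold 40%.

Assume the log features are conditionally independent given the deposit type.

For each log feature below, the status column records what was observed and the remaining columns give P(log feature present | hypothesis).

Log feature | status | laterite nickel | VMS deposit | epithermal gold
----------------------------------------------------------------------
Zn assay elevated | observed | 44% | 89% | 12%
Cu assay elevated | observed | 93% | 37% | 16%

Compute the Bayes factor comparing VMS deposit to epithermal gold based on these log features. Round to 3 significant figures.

17.2

Take the product of per-log feature likelihoods under each hypothesis, then divide.
  VMS deposit: 0.89 × 0.37 = 0.3293
  epithermal gold: 0.12 × 0.16 = 0.0192
Bayes factor = 0.3293 / 0.0192 ≈ 17.2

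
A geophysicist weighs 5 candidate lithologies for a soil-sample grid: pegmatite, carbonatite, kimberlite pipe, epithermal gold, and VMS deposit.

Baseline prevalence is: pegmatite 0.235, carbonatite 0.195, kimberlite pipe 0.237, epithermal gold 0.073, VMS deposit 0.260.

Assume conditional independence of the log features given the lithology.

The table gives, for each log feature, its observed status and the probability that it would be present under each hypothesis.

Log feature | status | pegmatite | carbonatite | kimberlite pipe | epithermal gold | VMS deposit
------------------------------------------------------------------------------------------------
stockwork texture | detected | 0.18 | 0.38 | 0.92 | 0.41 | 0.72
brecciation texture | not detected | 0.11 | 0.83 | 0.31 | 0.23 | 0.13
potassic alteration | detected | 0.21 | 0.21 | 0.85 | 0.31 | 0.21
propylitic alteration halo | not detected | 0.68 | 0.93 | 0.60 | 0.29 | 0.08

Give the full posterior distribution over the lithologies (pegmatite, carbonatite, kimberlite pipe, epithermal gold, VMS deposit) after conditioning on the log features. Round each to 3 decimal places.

For each hypothesis, the unnormalized posterior weight is prior × product of the log feature likelihoods (using 1 − P(present | H) for each absent log feature):
  pegmatite: 0.235 × 0.18 × (1 − 0.11) × 0.21 × (1 − 0.68) = 0.0025299
  carbonatite: 0.195 × 0.38 × (1 − 0.83) × 0.21 × (1 − 0.93) = 0.00018518
  kimberlite pipe: 0.237 × 0.92 × (1 − 0.31) × 0.85 × (1 − 0.60) = 0.051152
  epithermal gold: 0.073 × 0.41 × (1 − 0.23) × 0.31 × (1 − 0.29) = 0.0050724
  VMS deposit: 0.260 × 0.72 × (1 − 0.13) × 0.21 × (1 − 0.08) = 0.031465
Marginal likelihood of the evidence = 0.090405.
P(pegmatite | evidence) = 0.0025299 / 0.090405 ≈ 0.028
P(carbonatite | evidence) = 0.00018518 / 0.090405 ≈ 0.002
P(kimberlite pipe | evidence) = 0.051152 / 0.090405 ≈ 0.566
P(epithermal gold | evidence) = 0.0050724 / 0.090405 ≈ 0.056
P(VMS deposit | evidence) = 0.031465 / 0.090405 ≈ 0.348

0.028, 0.002, 0.566, 0.056, 0.348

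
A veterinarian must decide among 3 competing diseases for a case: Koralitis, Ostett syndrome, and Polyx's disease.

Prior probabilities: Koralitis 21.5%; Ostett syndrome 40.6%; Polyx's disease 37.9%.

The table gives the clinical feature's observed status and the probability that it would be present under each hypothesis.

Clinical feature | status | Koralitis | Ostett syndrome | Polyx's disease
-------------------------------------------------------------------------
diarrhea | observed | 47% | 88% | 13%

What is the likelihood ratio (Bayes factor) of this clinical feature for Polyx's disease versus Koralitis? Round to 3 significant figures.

0.277

The Bayes factor is the ratio of the two likelihoods.
  Polyx's disease: 0.13
  Koralitis: 0.47
Bayes factor = 0.13 / 0.47 ≈ 0.277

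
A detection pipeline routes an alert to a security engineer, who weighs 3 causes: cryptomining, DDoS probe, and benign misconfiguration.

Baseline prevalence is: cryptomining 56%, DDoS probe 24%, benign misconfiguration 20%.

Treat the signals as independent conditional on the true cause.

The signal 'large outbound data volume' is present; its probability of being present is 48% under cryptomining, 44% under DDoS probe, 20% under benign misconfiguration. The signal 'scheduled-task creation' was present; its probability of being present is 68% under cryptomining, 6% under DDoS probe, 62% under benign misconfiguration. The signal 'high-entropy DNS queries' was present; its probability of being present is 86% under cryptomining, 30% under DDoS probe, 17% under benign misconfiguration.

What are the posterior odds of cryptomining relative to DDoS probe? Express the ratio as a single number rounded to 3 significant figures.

Posterior odds equal prior odds times the likelihood ratio; only the two competing hypotheses matter.
  cryptomining: 0.56 × 0.48 × 0.68 × 0.86 = 0.15719
  DDoS probe: 0.24 × 0.44 × 0.06 × 0.30 = 0.0019008
Posterior odds = 0.15719 / 0.0019008 ≈ 82.7.

82.7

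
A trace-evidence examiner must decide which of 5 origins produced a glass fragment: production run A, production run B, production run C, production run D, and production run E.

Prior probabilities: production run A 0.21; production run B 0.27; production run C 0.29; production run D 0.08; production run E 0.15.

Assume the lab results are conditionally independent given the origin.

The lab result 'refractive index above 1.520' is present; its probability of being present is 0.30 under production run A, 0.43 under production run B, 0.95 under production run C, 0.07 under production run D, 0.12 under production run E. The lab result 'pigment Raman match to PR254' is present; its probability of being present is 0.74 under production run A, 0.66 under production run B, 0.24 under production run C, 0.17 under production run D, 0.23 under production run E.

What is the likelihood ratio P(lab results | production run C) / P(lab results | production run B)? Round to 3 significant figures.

The Bayes factor is the ratio of the joint likelihoods of the lab result pattern under the two hypotheses.
  production run C: 0.95 × 0.24 = 0.228
  production run B: 0.43 × 0.66 = 0.2838
Bayes factor = 0.228 / 0.2838 ≈ 0.803

0.803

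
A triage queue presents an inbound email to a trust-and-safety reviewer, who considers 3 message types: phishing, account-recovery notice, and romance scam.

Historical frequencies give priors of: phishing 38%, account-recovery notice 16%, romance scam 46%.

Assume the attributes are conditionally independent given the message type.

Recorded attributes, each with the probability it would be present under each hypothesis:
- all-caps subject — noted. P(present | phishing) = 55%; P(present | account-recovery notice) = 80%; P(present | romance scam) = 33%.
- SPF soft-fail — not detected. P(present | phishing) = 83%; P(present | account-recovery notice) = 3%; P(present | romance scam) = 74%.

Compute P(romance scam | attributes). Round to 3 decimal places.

0.198

For each hypothesis, the unnormalized posterior weight is prior × product of the attribute likelihoods (using 1 − P(present | H) for each absent attribute):
  phishing: 0.38 × 0.55 × (1 − 0.83) = 0.03553
  account-recovery notice: 0.16 × 0.80 × (1 − 0.03) = 0.12416
  romance scam: 0.46 × 0.33 × (1 − 0.74) = 0.039468
The unnormalized weights sum to 0.19916.
P(romance scam | evidence) = 0.039468 / 0.19916 ≈ 0.198.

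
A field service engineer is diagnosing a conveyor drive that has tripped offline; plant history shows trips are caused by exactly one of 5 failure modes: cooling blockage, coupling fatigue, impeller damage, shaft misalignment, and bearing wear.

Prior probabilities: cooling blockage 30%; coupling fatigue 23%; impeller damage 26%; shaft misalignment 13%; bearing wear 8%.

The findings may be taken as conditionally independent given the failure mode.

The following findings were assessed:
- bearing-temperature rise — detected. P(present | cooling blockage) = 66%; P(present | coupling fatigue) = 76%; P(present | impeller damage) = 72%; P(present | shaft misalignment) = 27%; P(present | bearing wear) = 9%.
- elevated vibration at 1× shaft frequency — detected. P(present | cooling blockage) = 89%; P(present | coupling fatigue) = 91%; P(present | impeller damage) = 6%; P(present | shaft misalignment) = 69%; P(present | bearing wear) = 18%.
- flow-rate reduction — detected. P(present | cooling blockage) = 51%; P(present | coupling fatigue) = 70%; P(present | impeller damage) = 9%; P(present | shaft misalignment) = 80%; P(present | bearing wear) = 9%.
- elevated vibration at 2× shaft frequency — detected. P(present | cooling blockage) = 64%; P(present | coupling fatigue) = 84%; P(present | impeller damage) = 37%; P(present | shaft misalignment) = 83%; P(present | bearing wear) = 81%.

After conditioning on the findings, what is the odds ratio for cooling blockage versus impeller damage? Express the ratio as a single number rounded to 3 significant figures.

The normalizing constant cancels in an odds ratio, so compute prior × likelihood for the two hypotheses only:
  cooling blockage: 0.30 × 0.66 × 0.89 × 0.51 × 0.64 = 0.057518
  impeller damage: 0.26 × 0.72 × 0.06 × 0.09 × 0.37 = 0.00037403
Odds(cooling blockage : impeller damage) = 0.057518 / 0.00037403 ≈ 154.

154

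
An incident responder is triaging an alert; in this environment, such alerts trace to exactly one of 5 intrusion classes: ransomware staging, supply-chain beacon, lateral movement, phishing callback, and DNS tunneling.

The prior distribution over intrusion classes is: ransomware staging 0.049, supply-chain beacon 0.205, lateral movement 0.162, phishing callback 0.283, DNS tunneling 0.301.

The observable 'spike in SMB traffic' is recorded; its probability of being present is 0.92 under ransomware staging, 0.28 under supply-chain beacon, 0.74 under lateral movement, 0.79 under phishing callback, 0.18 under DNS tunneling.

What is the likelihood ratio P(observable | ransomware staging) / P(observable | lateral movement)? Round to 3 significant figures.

The Bayes factor is the ratio of the two likelihoods.
  ransomware staging: 0.92
  lateral movement: 0.74
Bayes factor = 0.92 / 0.74 ≈ 1.24

1.24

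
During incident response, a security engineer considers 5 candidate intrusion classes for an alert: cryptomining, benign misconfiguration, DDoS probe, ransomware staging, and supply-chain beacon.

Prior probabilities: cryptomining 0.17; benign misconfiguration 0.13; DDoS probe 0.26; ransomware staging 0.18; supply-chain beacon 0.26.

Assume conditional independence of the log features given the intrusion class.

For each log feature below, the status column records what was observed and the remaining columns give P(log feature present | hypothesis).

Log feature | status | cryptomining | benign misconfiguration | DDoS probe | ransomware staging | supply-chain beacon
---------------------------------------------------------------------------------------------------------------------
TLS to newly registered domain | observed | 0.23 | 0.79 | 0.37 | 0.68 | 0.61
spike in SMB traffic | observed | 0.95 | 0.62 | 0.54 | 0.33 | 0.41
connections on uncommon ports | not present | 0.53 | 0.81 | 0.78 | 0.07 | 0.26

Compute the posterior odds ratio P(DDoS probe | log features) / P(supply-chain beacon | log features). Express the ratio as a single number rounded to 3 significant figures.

Posterior odds equal prior odds times the likelihood ratio; only the two competing hypotheses matter (using 1 − P(present | H) for each absent log feature).
  DDoS probe: 0.26 × 0.37 × 0.54 × (1 − 0.78) = 0.011429
  supply-chain beacon: 0.26 × 0.61 × 0.41 × (1 − 0.26) = 0.048119
Odds(DDoS probe : supply-chain beacon) = 0.011429 / 0.048119 ≈ 0.238.

0.238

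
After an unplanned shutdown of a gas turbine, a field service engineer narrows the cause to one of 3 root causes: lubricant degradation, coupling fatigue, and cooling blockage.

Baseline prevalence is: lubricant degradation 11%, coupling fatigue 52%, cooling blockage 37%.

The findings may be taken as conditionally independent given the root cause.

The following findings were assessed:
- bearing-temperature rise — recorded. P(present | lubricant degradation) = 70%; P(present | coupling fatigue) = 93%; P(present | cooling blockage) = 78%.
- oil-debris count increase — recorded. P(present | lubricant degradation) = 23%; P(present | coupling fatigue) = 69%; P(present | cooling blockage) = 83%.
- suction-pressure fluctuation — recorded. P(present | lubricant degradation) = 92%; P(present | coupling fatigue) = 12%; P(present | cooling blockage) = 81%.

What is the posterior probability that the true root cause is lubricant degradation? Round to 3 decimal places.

Multiply each prior by the joint likelihood of the evidence pattern:
  lubricant degradation: 0.11 × 0.70 × 0.23 × 0.92 = 0.016293
  coupling fatigue: 0.52 × 0.93 × 0.69 × 0.12 = 0.040042
  cooling blockage: 0.37 × 0.78 × 0.83 × 0.81 = 0.19403
Marginal likelihood of the evidence = 0.25036.
P(lubricant degradation | evidence) = 0.016293 / 0.25036 ≈ 0.065.

0.065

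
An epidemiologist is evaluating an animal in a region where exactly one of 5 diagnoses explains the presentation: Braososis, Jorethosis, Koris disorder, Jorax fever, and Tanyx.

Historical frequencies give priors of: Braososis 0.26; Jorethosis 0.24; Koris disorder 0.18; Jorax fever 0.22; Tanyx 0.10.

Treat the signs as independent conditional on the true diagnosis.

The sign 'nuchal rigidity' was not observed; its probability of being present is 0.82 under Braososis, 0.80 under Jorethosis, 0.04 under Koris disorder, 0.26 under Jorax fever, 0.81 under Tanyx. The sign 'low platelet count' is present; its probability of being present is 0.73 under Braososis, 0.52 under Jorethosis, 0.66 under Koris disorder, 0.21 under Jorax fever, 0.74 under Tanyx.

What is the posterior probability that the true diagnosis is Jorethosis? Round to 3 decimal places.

By Bayes' rule with conditional independence, the unnormalized weight for each hypothesis is prior × ∏ likelihoods (using 1 − P(present | H) for each absent sign):
  Braososis: 0.26 × (1 − 0.82) × 0.73 = 0.034164
  Jorethosis: 0.24 × (1 − 0.80) × 0.52 = 0.02496
  Koris disorder: 0.18 × (1 − 0.04) × 0.66 = 0.11405
  Jorax fever: 0.22 × (1 − 0.26) × 0.21 = 0.034188
  Tanyx: 0.10 × (1 − 0.81) × 0.74 = 0.01406
Marginal likelihood of the evidence = 0.22142.
P(Jorethosis | evidence) = 0.02496 / 0.22142 ≈ 0.113.

0.113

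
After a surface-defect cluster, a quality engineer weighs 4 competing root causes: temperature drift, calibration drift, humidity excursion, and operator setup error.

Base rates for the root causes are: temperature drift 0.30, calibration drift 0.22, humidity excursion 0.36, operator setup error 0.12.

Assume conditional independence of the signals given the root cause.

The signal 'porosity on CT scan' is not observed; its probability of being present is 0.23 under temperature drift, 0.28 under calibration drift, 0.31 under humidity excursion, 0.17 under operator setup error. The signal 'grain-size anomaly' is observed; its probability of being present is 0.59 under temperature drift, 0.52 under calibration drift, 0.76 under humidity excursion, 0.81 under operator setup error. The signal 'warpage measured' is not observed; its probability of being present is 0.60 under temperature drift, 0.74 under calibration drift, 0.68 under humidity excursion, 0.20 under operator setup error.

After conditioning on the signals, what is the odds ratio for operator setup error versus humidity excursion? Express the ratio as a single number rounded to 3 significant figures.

1.07

Unnormalized posterior weight (prior times the signal likelihoods) for each of the two hypotheses (using 1 − P(present | H) for each absent signal):
  operator setup error: 0.12 × (1 − 0.17) × 0.81 × (1 − 0.20) = 0.064541
  humidity excursion: 0.36 × (1 − 0.31) × 0.76 × (1 − 0.68) = 0.060411
Posterior odds = 0.064541 / 0.060411 ≈ 1.07.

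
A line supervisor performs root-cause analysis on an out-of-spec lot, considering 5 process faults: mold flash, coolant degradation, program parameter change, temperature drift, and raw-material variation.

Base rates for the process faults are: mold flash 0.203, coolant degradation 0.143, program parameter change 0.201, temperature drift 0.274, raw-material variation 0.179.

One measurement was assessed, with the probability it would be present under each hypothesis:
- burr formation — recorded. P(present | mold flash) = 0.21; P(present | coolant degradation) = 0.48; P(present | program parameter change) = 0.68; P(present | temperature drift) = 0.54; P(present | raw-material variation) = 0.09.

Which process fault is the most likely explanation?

temperature drift

Multiply each prior by the likelihood of the measurement:
  mold flash: 0.203 × 0.21 = 0.04263
  coolant degradation: 0.143 × 0.48 = 0.06864
  program parameter change: 0.201 × 0.68 = 0.13668
  temperature drift: 0.274 × 0.54 = 0.14796
  raw-material variation: 0.179 × 0.09 = 0.01611
Normalizing constant Z = 0.04263 + 0.06864 + 0.13668 + 0.14796 + 0.01611 = 0.41202.
P(mold flash | evidence) ≈ 0.04263 / 0.41202 ≈ 0.103
P(coolant degradation | evidence) ≈ 0.06864 / 0.41202 ≈ 0.167
P(program parameter change | evidence) ≈ 0.13668 / 0.41202 ≈ 0.332
P(temperature drift | evidence) ≈ 0.14796 / 0.41202 ≈ 0.359
P(raw-material variation | evidence) ≈ 0.01611 / 0.41202 ≈ 0.039
The largest is 0.359, so temperature drift is most probable.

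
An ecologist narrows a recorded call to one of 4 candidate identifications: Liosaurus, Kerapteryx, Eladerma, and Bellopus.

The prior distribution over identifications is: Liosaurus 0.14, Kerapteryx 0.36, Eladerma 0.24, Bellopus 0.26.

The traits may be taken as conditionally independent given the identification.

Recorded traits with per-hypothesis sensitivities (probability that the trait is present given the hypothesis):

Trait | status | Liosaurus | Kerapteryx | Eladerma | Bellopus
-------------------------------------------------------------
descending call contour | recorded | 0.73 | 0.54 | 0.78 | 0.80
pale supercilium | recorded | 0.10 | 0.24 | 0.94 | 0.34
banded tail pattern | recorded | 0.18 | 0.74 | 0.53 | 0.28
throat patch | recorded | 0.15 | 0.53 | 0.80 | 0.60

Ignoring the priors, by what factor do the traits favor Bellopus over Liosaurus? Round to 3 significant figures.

23.2

Joint likelihood of the trait pattern under each hypothesis:
  Bellopus: 0.80 × 0.34 × 0.28 × 0.60 = 0.045696
  Liosaurus: 0.73 × 0.10 × 0.18 × 0.15 = 0.001971
Bayes factor = 0.045696 / 0.001971 ≈ 23.2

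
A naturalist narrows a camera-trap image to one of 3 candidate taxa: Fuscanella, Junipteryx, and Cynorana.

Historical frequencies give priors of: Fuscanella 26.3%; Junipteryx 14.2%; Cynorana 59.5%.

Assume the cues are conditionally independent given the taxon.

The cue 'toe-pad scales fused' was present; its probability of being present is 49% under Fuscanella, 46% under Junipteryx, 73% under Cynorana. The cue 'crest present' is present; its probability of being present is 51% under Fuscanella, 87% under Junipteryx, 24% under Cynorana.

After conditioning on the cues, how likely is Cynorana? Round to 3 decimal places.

0.460

Multiply each prior by the joint likelihood of the cue pattern:
  Fuscanella: 0.263 × 0.49 × 0.51 = 0.065724
  Junipteryx: 0.142 × 0.46 × 0.87 = 0.056828
  Cynorana: 0.595 × 0.73 × 0.24 = 0.10424
The unnormalized weights sum to 0.2268.
P(Cynorana | evidence) = 0.10424 / 0.2268 ≈ 0.460.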